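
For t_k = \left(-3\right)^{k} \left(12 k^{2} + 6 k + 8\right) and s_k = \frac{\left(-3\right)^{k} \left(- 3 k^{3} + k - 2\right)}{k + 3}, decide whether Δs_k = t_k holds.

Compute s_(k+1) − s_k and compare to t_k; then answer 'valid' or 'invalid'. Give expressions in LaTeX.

Invalid: residual \frac{\left(-3\right)^{k} \left(- 24 k^{3} - 90 k^{2} - 46 k - 52\right)}{k^{2} + 7 k + 12} ≠ 0.

s_(k+1) = (-3)**(k + 1)*(k - 3*(k + 1)**3 - 1)/(k + 4)
s_(k+1) − s_k = (-3)**k*(12*k**4 + 66*k**3 + 104*k**2 + 82*k + 44)/(k**2 + 7*k + 12)
(s_(k+1) − s_k) − t_k = (-3)**k*(-24*k**3 - 90*k**2 - 46*k - 52)/(k**2 + 7*k + 12)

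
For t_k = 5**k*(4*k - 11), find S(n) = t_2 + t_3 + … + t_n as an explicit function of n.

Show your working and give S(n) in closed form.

S(n) = 5*5**n*n - 15*5**n + 50

The ratio is 5*(4*k - 7)/(4*k - 11).
Take A(k)=5, B(k)=1, C(k)=k - 11/4.
Solve (5)·f(k+1) − (1)·f(k) = k - 11/4.
deg f ≤ 1 (via 0,0,1).
A polynomial solution: f(k) = (k - 4)/4.
So s_k = (B(k−1)f/C)·t_k = ((k - 4)/(4*k - 11))·t_k = 5**k*(k - 4).
s_(k+1) − s_k = 5**k*(4*k - 11) = t_k.
s_(n+1) = 5**(n + 1)*(n - 3) and s_(2) = -50, so S(n) = 5*5**n*n - 15*5**n + 50.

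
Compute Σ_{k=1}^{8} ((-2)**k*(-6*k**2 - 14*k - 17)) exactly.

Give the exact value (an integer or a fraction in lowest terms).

t_(k+1)/t_k = 2*(-6*k**2 - 26*k - 37)/(6*k**2 + 14*k + 17).
A = -2, B = 1, C = k**2 + 7*k/3 + 17/6.
Need (-2)·f(k+1) − (1)·f(k) = k**2 + 7*k/3 + 17/6.
d = 2 from the (0,0,2) case.
Solve for f: f(k) = -(2*k**2 + 2*k + 3)/6 (degree 2 ≤ 2).
So s_k = (B(k−1)f/C)·t_k = (-(2*k**2 + 2*k + 3)/(6*k**2 + 14*k + 17))·t_k = (-2)**k*(2*k**2 + 2*k + 3).
Check: Δs_k = (-2)**k*(-6*k**2 - 14*k - 17). ✓
Sum = s_(9) − s_(1); s_(9) = -93696, s_(1) = -14 ⇒ -93682.

Σ = -93682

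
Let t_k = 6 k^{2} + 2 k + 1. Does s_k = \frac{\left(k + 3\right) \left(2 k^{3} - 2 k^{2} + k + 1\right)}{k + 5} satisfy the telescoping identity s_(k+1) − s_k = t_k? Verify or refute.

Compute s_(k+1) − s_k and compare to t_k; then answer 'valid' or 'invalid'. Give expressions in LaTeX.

s_(k+1) = (k + 4)*(k + 2*(k + 1)**3 - 2*(k + 1)**2 + 2)/(k + 6)
s_(k+1) − s_k = (6*k**4 + 60*k**3 + 135*k**2 + 51*k + 22)/(k**2 + 11*k + 30)
(s_(k+1) − s_k) − t_k = 4*(-2*k**3 - 17*k**2 - 5*k - 2)/(k**2 + 11*k + 30)

Invalid: residual \frac{4 \left(- 2 k^{3} - 17 k^{2} - 5 k - 2\right)}{k^{2} + 11 k + 30} ≠ 0.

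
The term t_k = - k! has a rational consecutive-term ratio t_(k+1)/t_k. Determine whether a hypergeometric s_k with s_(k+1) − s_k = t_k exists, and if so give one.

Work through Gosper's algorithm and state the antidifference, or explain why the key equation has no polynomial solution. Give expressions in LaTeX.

Compute t_(k+1)/t_k: get k + 1.
Gosper form: A/B · C(k+1)/C(k) with A=k + 1, B=1, C=1.
Need (k + 1)·f(k+1) − (1)·f(k) = 1.
From deg A=1, deg B=0, deg C=0: d=-1.
Bound -1 < 0, so the key equation has no polynomial solution.

not Gosper-summable; s_k does not exist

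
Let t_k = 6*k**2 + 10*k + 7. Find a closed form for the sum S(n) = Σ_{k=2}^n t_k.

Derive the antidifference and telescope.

S(n) = 2*n**3 + 8*n**2 + 13*n - 23

The ratio is (6*k**2 + 22*k + 23)/(6*k**2 + 10*k + 7).
A = 1, B = 1, C = k**2 + 5*k/3 + 7/6.
f must satisfy (1)·f(k+1) − (1)·f(k) = k**2 + 5*k/3 + 7/6.
d = 3 from the (0,0,2) case.
Solving with deg f ≤ 3: f(k) = k*(2*k**2 + 2*k + 3)/6.
Certificate R = B(k−1)f/C = k*(2*k**2 + 2*k + 3)/(6*k**2 + 10*k + 7) gives s_k = k*(2*k**2 + 2*k + 3).
Δs = 6*k**2 + 10*k + 7, as required.
Σ_(k=2)^n t_k = s_(n+1) − s_(2) = (2*n**3 + 8*n**2 + 13*n + 7) − (30), i.e. 2*n**3 + 8*n**2 + 13*n - 23.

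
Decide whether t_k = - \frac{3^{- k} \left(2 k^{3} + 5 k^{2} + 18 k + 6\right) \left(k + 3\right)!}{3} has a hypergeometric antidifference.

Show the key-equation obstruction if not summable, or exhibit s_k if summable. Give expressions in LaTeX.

The ratio is (2*k**4 + 19*k**3 + 78*k**2 + 167*k + 124)/(3*(2*k**3 + 5*k**2 + 18*k + 6)).
Take A(k)=k/3 + 4/3, B(k)=1, C(k)=k**3 + 5*k**2/2 + 9*k + 3.
Need (k/3 + 4/3)·f(k+1) − (1)·f(k) = k**3 + 5*k**2/2 + 9*k + 3.
From deg A=1, deg B=0, deg C=3: d=2.
A polynomial solution: f(k) = 3*(2*k**2 - k + 2)/2.
So s_k = (B(k−1)f/C)·t_k = (3*(2*k**2 - k + 2)/(2*k**3 + 5*k**2 + 18*k + 6))·t_k = -(2*k**2 - k + 2)*factorial(k + 3)/3**k.
Check: Δs_k = -(2*k**3 + 5*k**2 + 18*k + 6)*factorial(k + 3)/(3*3**k). ✓

Yes. s_k = - 3^{- k} \left(2 k^{2} - k + 2\right) \left(k + 3\right)!.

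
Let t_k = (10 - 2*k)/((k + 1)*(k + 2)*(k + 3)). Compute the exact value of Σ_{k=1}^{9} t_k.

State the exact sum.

Σ = 5/11

The ratio is (k - 4)*(k + 1)/((k - 5)*(k + 4)).
Normal form (A,B,C) = (k + 1, k + 4, k - 5).
f must satisfy (k + 1)·f(k+1) − (k + 3)·f(k) = k - 5.
d = 2 from the (1,1,1) case.
Coefficient equations give f(k) = -k*(k + 4).
So s_k = (B(k−1)f/C)·t_k = (-k*(k + 3)*(k + 4)/(k - 5))·t_k = 2*k*(k + 4)/((k + 1)*(k + 2)).
s_(k+1) − s_k = 2*(5 - k)/(k**3 + 6*k**2 + 11*k + 6) = t_k.
Σ_(k=1)^(9) t_k = s_(10) − s_(1) = 70/33 − (5/3) = 5/11.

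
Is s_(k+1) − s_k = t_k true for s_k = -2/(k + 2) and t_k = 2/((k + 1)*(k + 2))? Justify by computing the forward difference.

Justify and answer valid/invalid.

s_(k+1) = -2/(k + 3)
s_(k+1) − s_k = 2/((k + 2)*(k + 3))
(s_(k+1) − s_k) − t_k = -4/(k**3 + 6*k**2 + 11*k + 6)

Invalid: residual -4/(k**3 + 6*k**2 + 11*k + 6) ≠ 0.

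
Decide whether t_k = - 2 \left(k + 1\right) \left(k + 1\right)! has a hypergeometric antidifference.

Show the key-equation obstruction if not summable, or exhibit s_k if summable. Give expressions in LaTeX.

The ratio is (k + 2)**2/(k + 1).
A = k + 2, B = 1, C = k + 1.
Set up (k + 2)·f(k+1) − (1)·f(k) − (k + 1) = 0.
Bound: deg f ≤ 0.
Coefficient equations give f(k) = 1.
Certificate R = B(k−1)f/C = 1/(k + 1) gives s_k = -2*factorial(k + 1).
Δs = -2*(k + 1)*factorial(k + 1), as required.

Yes. s_k = - 2 \left(k + 1\right)!.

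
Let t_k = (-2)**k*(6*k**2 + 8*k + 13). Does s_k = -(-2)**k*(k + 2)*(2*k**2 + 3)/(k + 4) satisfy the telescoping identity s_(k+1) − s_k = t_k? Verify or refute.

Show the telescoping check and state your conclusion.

s_(k+1) = 2*(-2)**k*(k + 3)*(2*(k + 1)**2 + 3)/(k + 5)
s_(k+1) − s_k = (-2)**k*(6*k**4 + 50*k**3 + 137*k**2 + 187*k + 150)/(k**2 + 9*k + 20)
(s_(k+1) − s_k) − t_k = (-2)**(k + 1)*(6*k**3 + 34*k**2 + 45*k + 55)/(k**2 + 9*k + 20)

Invalid: residual (-2)**(k + 1)*(6*k**3 + 34*k**2 + 45*k + 55)/(k**2 + 9*k + 20) ≠ 0.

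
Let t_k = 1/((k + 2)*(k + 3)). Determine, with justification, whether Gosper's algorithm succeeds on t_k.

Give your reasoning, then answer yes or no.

t_(k+1)/t_k = (k + 2)/(k + 4).
Normal form (A,B,C) = (k + 2, k + 4, 1).
Solve (k + 2)·f(k+1) − (k + 3)·f(k) = 1.
deg f ≤ 1 (via 1,1,0).
A polynomial solution: f(k) = k/2.
Then R = B(k−1)f/C = k*(k + 3)/2, so s_k = R(k)·t_k = k/(2*(k + 2)).
Verify: 1/(k**2 + 5*k + 6) matches t_k.

Yes. s_k = k/(2*(k + 2)).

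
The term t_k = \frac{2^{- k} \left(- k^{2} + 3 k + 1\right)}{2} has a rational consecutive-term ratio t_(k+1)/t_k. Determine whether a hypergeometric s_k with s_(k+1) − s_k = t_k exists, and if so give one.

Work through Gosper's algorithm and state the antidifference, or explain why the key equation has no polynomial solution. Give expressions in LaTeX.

t_(k+1)/t_k = (k**2 - k - 3)/(2*(k**2 - 3*k - 1)).
Normal form (A,B,C) = (1/2, 1, k**2 - 3*k - 1).
f must satisfy (1/2)·f(k+1) − (1)·f(k) = k**2 - 3*k - 1.
d = 2 from the (0,0,2) case.
Solve for f: f(k) = -2*(k**2 - k - 1) (degree 2 ≤ 2).
Then R = B(k−1)f/C = -2*(k**2 - k - 1)/(k**2 - 3*k - 1), so s_k = R(k)·t_k = (k**2 - k - 1)/2**k.
Verify: (-k**2 + 3*k + 1)/(2*2**k) matches t_k.

s_k = 2^{- k} \left(k^{2} - k - 1\right)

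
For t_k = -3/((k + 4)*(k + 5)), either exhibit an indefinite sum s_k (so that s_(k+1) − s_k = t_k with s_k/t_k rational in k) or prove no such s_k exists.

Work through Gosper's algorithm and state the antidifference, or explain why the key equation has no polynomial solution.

s_k = -3*k/(4*k + 16)

The ratio is (k + 4)/(k + 6).
Take A(k)=k + 4, B(k)=k + 6, C(k)=1.
Need (k + 4)·f(k+1) − (k + 5)·f(k) = 1.
deg f ≤ 1 (via 1,1,0).
Solve for f: f(k) = k/4 (degree 1 ≤ 1).
R(k) = B(k−1)·f(k)/C(k) = k*(k + 5)/4; s_k = R·t_k = -3*k/(4*k + 16).
Δs = -3/(k**2 + 9*k + 20), as required.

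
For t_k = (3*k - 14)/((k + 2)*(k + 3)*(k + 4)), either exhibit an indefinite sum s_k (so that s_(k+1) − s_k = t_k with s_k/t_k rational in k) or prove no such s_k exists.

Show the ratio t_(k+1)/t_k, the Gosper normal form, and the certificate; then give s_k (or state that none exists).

s_k = k*(-2*k - 19)/(3*(k + 2)*(k + 3))

t_(k+1)/t_k = (k + 2)*(3*k - 11)/((k + 5)*(3*k - 14)).
Take A(k)=k + 2, B(k)=k + 5, C(k)=k - 14/3.
Need (k + 2)·f(k+1) − (k + 4)·f(k) = k - 14/3.
From deg A=1, deg B=1, deg C=1: d=2.
Solve for f: f(k) = -k*(2*k + 19)/9 (degree 2 ≤ 2).
Get s_k = R·t_k = k*(-2*k - 19)/(3*(k + 2)*(k + 3)) with R(k) = B(k−1)f(k)/C(k) = -k*(k + 4)*(2*k + 19)/(3*(3*k - 14)).
Verify: (3*k - 14)/(k**3 + 9*k**2 + 26*k + 24) matches t_k.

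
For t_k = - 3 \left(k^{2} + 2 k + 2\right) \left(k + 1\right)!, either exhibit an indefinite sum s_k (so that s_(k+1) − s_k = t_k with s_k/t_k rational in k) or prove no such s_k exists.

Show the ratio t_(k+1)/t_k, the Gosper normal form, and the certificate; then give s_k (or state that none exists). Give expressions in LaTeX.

Ratio r(k) = (k + 2)*(2*k + (k + 1)**2 + 4)/(k**2 + 2*k + 2).
Normal form (A,B,C) = (k + 2, 1, k**2 + 2*k + 2).
Solve (k + 2)·f(k+1) − (1)·f(k) = k**2 + 2*k + 2.
d = 1 from the (1,0,2) case.
Match coefficients ⇒ f(k) = k.
R(k) = B(k−1)·f(k)/C(k) = k/(k**2 + 2*k + 2); s_k = R·t_k = -3*k*factorial(k + 1).
Check: Δs_k = -3*(k**2 + 2*k + 2)*factorial(k + 1). ✓

s_k = - 3 k \left(k + 1\right)!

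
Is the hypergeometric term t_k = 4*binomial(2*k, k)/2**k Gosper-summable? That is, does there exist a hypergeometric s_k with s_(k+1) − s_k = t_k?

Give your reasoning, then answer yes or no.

Ratio r(k) = (2*k + 1)/(k + 1).
So A=2*k + 1 and B=k + 1, with C=1.
Need (2*k + 1)·f(k+1) − (k)·f(k) = 1.
deg f ≤ -1 (via 1,1,0).
Negative degree bound (-1): no f exists, t_k not Gosper-summable.

No — negative degree bound, so no certificate f.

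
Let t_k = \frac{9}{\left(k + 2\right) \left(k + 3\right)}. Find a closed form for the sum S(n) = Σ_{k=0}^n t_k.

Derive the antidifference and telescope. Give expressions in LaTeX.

Ratio r(k) = (k + 2)/(k + 4).
A = k + 2, B = k + 4, C = 1.
Set up (k + 2)·f(k+1) − (k + 3)·f(k) − (1) = 0.
deg f ≤ 1 (via 1,1,0).
A polynomial solution: f(k) = k/2.
Certificate R = B(k−1)f/C = k*(k + 3)/2 gives s_k = 9*k/(2*(k + 2)).
Verify: 9/(k**2 + 5*k + 6) matches t_k.
Evaluate: s_(n+1) = 9*(n + 1)/(2*(n + 3)); subtract s_(0) = 0 ⇒ S(n) = 9*(n + 1)/(2*(n + 3)).

S(n) = \frac{9 \left(n + 1\right)}{2 \left(n + 3\right)}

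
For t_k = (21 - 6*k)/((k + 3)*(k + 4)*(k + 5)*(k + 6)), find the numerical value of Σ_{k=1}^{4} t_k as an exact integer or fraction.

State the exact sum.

Σ = 17/720

r(k) = (k + 3)*(2*k - 5)/((k + 7)*(2*k - 7)) after simplifying.
Gosper form: A/B · C(k+1)/C(k) with A=k + 3, B=k + 7, C=k - 7/2.
f must satisfy (k + 3)·f(k+1) − (k + 6)·f(k) = k - 7/2.
From deg A=1, deg B=1, deg C=1: d=3.
A polynomial solution: f(k) = -k*(k**2 + 12*k + 92)/90.
So s_k = (B(k−1)f/C)·t_k = (-k*(k + 6)*(k**2 + 12*k + 92)/(45*(2*k - 7)))·t_k = k*(k**2 + 12*k + 92)/(15*(k + 3)*(k + 4)*(k + 5)).
Verify: 3*(7 - 2*k)/(k**4 + 18*k**3 + 119*k**2 + 342*k + 360) matches t_k.
Sum = s_(5) − s_(1); s_(5) = 59/720, s_(1) = 7/120 ⇒ 17/720.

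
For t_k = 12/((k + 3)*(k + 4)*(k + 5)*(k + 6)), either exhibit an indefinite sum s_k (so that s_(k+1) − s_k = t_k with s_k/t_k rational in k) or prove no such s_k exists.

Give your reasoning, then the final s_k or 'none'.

s_k = k*(k**2 + 12*k + 47)/(15*(k + 3)*(k + 4)*(k + 5))

Step 1: r(k) = (k + 3)/(k + 7).
So A=k + 3 and B=k + 7, with C=1.
Key eq: (k + 3)·f(k+1) = (k + 6)·f(k) + (1).
d = 3 from the (1,1,0) case.
A polynomial solution: f(k) = k*(k**2 + 12*k + 47)/180.
Then R = B(k−1)f/C = k*(k + 6)*(k**2 + 12*k + 47)/180, so s_k = R(k)·t_k = k*(k**2 + 12*k + 47)/(15*(k + 3)*(k + 4)*(k + 5)).
s_(k+1) − s_k = 12/(k**4 + 18*k**3 + 119*k**2 + 342*k + 360) = t_k.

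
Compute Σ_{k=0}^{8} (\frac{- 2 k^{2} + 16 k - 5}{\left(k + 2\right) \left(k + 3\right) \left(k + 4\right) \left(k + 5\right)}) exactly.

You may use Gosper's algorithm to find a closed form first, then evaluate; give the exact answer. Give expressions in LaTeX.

Σ = 43/1144

r(k) = -(k + 2)*(16*k - 2*(k + 1)**2 + 11)/((k + 6)*(2*k**2 - 16*k + 5)) after simplifying.
Normal form (A,B,C) = (k + 2, k + 6, k**2 - 8*k + 5/2).
Set up (k + 2)·f(k+1) − (k + 5)·f(k) − (k**2 - 8*k + 5/2) = 0.
Degrees (1,1,2) ⇒ d ≤ 3.
Solving with deg f ≤ 3: f(k) = k*(k**2 - 39*k + 98)/48.
R(k) = B(k−1)·f(k)/C(k) = k*(k + 5)*(k**2 - 39*k + 98)/(24*(2*k**2 - 16*k + 5)); s_k = R·t_k = k*(-k**2 + 39*k - 98)/(24*(k + 2)*(k + 3)*(k + 4)).
Δs = (-2*k**2 + 16*k - 5)/(k**4 + 14*k**3 + 71*k**2 + 154*k + 120), as required.
Telescoping: Σ = s_(9) − s_(0) = 43/1144 − (0) = 43/1144.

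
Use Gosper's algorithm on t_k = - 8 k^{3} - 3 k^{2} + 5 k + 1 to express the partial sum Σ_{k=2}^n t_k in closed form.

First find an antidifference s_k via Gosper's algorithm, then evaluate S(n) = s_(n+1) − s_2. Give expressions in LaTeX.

Compute t_(k+1)/t_k: get (8*k**3 + 27*k**2 + 25*k + 5)/(8*k**3 + 3*k**2 - 5*k - 1).
A = 1, B = 1, C = k**3 + 3*k**2/8 - 5*k/8 - 1/8.
Key eq: (1)·f(k+1) = (1)·f(k) + (k**3 + 3*k**2/8 - 5*k/8 - 1/8).
deg f ≤ 4 (via 0,0,3).
Solving with deg f ≤ 4: f(k) = k*(2*k**3 - 3*k**2 - 2*k + 2)/8.
Certificate R = B(k−1)f/C = k*(2*k**3 - 3*k**2 - 2*k + 2)/(8*k**3 + 3*k**2 - 5*k - 1) gives s_k = k*(-2*k**3 + 3*k**2 + 2*k - 2).
Verify: -8*k**3 - 3*k**2 + 5*k + 1 matches t_k.
Evaluate: s_(n+1) = -2*n**4 - 5*n**3 - n**2 + 3*n + 1; subtract s_(2) = -4 ⇒ S(n) = -2*n**4 - 5*n**3 - n**2 + 3*n + 5.

S(n) = - 2 n^{4} - 5 n^{3} - n^{2} + 3 n + 5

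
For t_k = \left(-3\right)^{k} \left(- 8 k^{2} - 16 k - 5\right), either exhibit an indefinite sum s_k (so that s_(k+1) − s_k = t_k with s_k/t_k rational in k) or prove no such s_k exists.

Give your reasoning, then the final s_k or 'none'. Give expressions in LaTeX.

s_k = \left(-3\right)^{k} \left(2 k^{2} + k - 1\right)

r(k) = 3*(-8*k**2 - 32*k - 29)/(8*k**2 + 16*k + 5) after simplifying.
Take A(k)=-3, B(k)=1, C(k)=k**2 + 2*k + 5/8.
Key eq: (-3)·f(k+1) = (1)·f(k) + (k**2 + 2*k + 5/8).
Degrees (0,0,2) ⇒ d ≤ 2.
Match coefficients ⇒ f(k) = -(k + 1)*(2*k - 1)/8.
Get s_k = R·t_k = (-3)**k*(2*k**2 + k - 1) with R(k) = B(k−1)f(k)/C(k) = -(k + 1)*(2*k - 1)/(8*k**2 + 16*k + 5).
Verify: (-3)**k*(-8*k**2 - 16*k - 5) matches t_k.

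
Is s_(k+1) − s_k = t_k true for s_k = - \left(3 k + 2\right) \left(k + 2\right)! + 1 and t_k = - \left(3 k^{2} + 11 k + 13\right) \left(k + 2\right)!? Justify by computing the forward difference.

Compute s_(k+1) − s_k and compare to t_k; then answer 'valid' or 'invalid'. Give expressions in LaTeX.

Valid: the claim telescopes to t_k.

s_(k+1) = -(3*k + 5)*factorial(k + 3) + 1
s_(k+1) − s_k = -(3*k**2 + 11*k + 13)*factorial(k + 2)
(s_(k+1) − s_k) − t_k = 0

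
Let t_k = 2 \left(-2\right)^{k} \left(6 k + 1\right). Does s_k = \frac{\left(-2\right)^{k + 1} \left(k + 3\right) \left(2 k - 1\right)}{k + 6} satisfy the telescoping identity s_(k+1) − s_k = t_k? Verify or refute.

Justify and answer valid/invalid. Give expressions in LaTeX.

Invalid: residual \frac{\left(-2\right)^{k + 1} \left(18 k^{2} + 117 k + 15\right)}{k^{2} + 13 k + 42} ≠ 0.

s_(k+1) = (-2)**(k + 2)*(k + 4)*(2*k + 1)/(k + 7)
s_(k+1) − s_k = 2*(-2)**k*(6*k**3 + 61*k**2 + 148*k + 27)/(k**2 + 13*k + 42)
(s_(k+1) − s_k) − t_k = (-2)**(k + 1)*(18*k**2 + 117*k + 15)/(k**2 + 13*k + 42)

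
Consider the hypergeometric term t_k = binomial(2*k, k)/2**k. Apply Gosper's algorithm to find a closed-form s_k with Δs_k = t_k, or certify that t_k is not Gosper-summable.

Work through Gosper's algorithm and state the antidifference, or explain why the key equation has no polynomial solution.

Step 1: r(k) = (2*k + 1)/(k + 1).
Normal form (A,B,C) = (2*k + 1, k + 1, 1).
Need (2*k + 1)·f(k+1) − (k)·f(k) = 1.
Bound: deg f ≤ -1.
Bound -1 < 0, so the key equation has no polynomial solution.

none (Gosper's algorithm certifies no s_k)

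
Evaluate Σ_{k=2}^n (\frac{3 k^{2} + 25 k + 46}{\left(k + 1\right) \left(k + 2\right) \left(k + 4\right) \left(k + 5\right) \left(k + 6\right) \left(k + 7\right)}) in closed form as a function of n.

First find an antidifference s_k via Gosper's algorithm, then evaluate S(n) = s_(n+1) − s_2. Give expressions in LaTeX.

S(n) = \frac{n^{3} + 14 n^{2} + 59 n - 74}{144 \left(n^{3} + 14 n^{2} + 59 n + 70\right)}

r(k) = (k + 1)*(k + 4)*(25*k + 3*(k + 1)**2 + 71)/((k + 3)*(k + 8)*(3*k**2 + 25*k + 46)) after simplifying.
Factor: A=k + 1; B=k + 8; C=k**3 + 34*k**2/3 + 121*k/3 + 46.
Need (k + 1)·f(k+1) − (k + 7)·f(k) = k**3 + 34*k**2/3 + 121*k/3 + 46.
Bound: deg f ≤ 6.
Coefficient equations give f(k) = k*(k + 2)*(k + 3)*(k + 5)*(k**2 + 11*k + 34)/72.
So s_k = (B(k−1)f/C)·t_k = (k*(k + 2)*(k + 5)*(k + 7)*(k**2 + 11*k + 34)/(24*(3*k**2 + 25*k + 46)))·t_k = k*(k**2 + 11*k + 34)/(24*(k**3 + 11*k**2 + 34*k + 24)).
Δs = (3*k**2 + 25*k + 46)/(k**6 + 25*k**5 + 247*k**4 + 1219*k**3 + 3112*k**2 + 3796*k + 1680), as required.
Σ_(k=2)^n t_k = s_(n+1) − s_(2) = ((n**3 + 14*n**2 + 59*n + 46)/(24*(n**3 + 14*n**2 + 59*n + 70))) − (5/144), i.e. (n**3 + 14*n**2 + 59*n - 74)/(144*(n**3 + 14*n**2 + 59*n + 70)).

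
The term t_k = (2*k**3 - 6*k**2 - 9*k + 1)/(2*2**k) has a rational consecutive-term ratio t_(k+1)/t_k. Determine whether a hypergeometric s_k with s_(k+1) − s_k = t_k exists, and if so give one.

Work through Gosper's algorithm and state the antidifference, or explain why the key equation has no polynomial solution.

The ratio is (2*k**3 - 15*k - 12)/(2*(2*k**3 - 6*k**2 - 9*k + 1)).
Gosper form: A/B · C(k+1)/C(k) with A=1/2, B=1, C=k**3 - 3*k**2 - 9*k/2 + 1/2.
Key eq: (1/2)·f(k+1) = (1)·f(k) + (k**3 - 3*k**2 - 9*k/2 + 1/2).
Degrees (0,0,3) ⇒ d ≤ 3.
A polynomial solution: f(k) = -k*(2*k**2 - 3).
R(k) = B(k−1)·f(k)/C(k) = -2*k*(2*k**2 - 3)/(2*k**3 - 6*k**2 - 9*k + 1); s_k = R·t_k = k*(3 - 2*k**2)/2**k.
Verify: (2*k**3 - 6*k**2 - 9*k + 1)/(2*2**k) matches t_k.

s_k = k*(3 - 2*k**2)/2**k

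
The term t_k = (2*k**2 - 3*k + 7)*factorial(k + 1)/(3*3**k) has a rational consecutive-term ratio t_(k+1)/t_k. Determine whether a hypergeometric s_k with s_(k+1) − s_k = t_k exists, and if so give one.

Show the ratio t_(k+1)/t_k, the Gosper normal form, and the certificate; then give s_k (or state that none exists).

s_k = (2*k - 3)*factorial(k + 1)/3**k

Compute t_(k+1)/t_k: get (k + 2)*(-3*k + 2*(k + 1)**2 + 4)/(3*(2*k**2 - 3*k + 7)).
Normal form (A,B,C) = (k/3 + 2/3, 1, k**2 - 3*k/2 + 7/2).
Need (k/3 + 2/3)·f(k+1) − (1)·f(k) = k**2 - 3*k/2 + 7/2.
Degrees (1,0,2) ⇒ d ≤ 1.
Solve for f: f(k) = 3*(2*k - 3)/2 (degree 1 ≤ 1).
Get s_k = R·t_k = (2*k - 3)*factorial(k + 1)/3**k with R(k) = B(k−1)f(k)/C(k) = 3*(2*k - 3)/(2*k**2 - 3*k + 7).
Verify: (2*k**2 - 3*k + 7)*factorial(k + 1)/(3*3**k) matches t_k.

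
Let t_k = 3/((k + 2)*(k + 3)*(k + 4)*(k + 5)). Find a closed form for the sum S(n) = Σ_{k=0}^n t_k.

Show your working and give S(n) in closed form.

S(n) = (n**3 + 12*n**2 + 47*n + 36)/(24*(n**3 + 12*n**2 + 47*n + 60))

Compute t_(k+1)/t_k: get (k + 2)/(k + 6).
Take A(k)=k + 2, B(k)=k + 6, C(k)=1.
Key eq: (k + 2)·f(k+1) = (k + 5)·f(k) + (1).
deg f ≤ 3 (via 1,1,0).
Solving with deg f ≤ 3: f(k) = k*(k**2 + 9*k + 26)/72.
So s_k = (B(k−1)f/C)·t_k = (k*(k + 5)*(k**2 + 9*k + 26)/72)·t_k = k*(k**2 + 9*k + 26)/(24*(k + 2)*(k + 3)*(k + 4)).
Δs = 3/(k**4 + 14*k**3 + 71*k**2 + 154*k + 120), as required.
Evaluate: s_(n+1) = (n**3 + 12*n**2 + 47*n + 36)/(24*(n**3 + 12*n**2 + 47*n + 60)); subtract s_(0) = 0 ⇒ S(n) = (n**3 + 12*n**2 + 47*n + 36)/(24*(n**3 + 12*n**2 + 47*n + 60)).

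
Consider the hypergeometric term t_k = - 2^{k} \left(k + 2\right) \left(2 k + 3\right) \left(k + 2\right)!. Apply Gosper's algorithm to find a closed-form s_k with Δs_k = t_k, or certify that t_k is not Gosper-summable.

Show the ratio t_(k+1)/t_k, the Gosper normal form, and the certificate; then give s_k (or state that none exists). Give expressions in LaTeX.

Compute t_(k+1)/t_k: get (k + 3)**2*(4*k + 10)/((k + 2)*(2*k + 3)).
Gosper form: A/B · C(k+1)/C(k) with A=2*k + 6, B=1, C=k**2 + 7*k/2 + 3.
Key eq: (2*k + 6)·f(k+1) = (1)·f(k) + (k**2 + 7*k/2 + 3).
deg f ≤ 1 (via 1,0,2).
A polynomial solution: f(k) = k/2.
R(k) = B(k−1)·f(k)/C(k) = k/((k + 2)*(2*k + 3)); s_k = R·t_k = -2**k*k*factorial(k + 2).
s_(k+1) − s_k = -2**k*(k + 2)*(2*k + 3)*factorial(k + 2) = t_k.

s_k = - 2^{k} k \left(k + 2\right)!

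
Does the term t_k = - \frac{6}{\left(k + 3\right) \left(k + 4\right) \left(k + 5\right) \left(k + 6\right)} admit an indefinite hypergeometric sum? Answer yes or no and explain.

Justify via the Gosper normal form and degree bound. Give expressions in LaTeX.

t_(k+1)/t_k = (k + 3)/(k + 7).
Gosper form: A/B · C(k+1)/C(k) with A=k + 3, B=k + 7, C=1.
f must satisfy (k + 3)·f(k+1) − (k + 6)·f(k) = 1.
Bound: deg f ≤ 3.
Coefficient equations give f(k) = k*(k**2 + 12*k + 47)/180.
Get s_k = R·t_k = k*(-k**2 - 12*k - 47)/(30*(k + 3)*(k + 4)*(k + 5)) with R(k) = B(k−1)f(k)/C(k) = k*(k + 6)*(k**2 + 12*k + 47)/180.
s_(k+1) − s_k = -6/(k**4 + 18*k**3 + 119*k**2 + 342*k + 360) = t_k.

Yes. s_k = \frac{k \left(- k^{2} - 12 k - 47\right)}{30 \left(k + 3\right) \left(k + 4\right) \left(k + 5\right)}.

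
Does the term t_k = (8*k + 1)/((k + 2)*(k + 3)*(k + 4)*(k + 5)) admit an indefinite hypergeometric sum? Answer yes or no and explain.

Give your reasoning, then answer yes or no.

Yes. s_k = k*(k**2 + 9*k - 6)/(8*(k + 2)*(k + 3)*(k + 4)).

r(k) = (k + 2)*(8*k + 9)/((k + 6)*(8*k + 1)) after simplifying.
Factor: A=k + 2; B=k + 6; C=k + 1/8.
Need (k + 2)·f(k+1) − (k + 5)·f(k) = k + 1/8.
d = 3 from the (1,1,1) case.
Solving with deg f ≤ 3: f(k) = k*(k**2 + 9*k - 6)/64.
Get s_k = R·t_k = k*(k**2 + 9*k - 6)/(8*(k + 2)*(k + 3)*(k + 4)) with R(k) = B(k−1)f(k)/C(k) = k*(k + 5)*(k**2 + 9*k - 6)/(8*(8*k + 1)).
Δs = (8*k + 1)/(k**4 + 14*k**3 + 71*k**2 + 154*k + 120), as required.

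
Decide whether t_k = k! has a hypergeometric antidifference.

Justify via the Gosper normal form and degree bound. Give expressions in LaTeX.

t_(k+1)/t_k = k + 1.
A = k + 1, B = 1, C = 1.
Need (k + 1)·f(k+1) − (1)·f(k) = 1.
Bound: deg f ≤ -1.
deg f ≤ -1 is impossible — no certificate.

No; the degree bound rules out any f.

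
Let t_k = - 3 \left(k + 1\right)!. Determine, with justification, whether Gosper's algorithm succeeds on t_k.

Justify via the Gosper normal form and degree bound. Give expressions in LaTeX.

No. Not Gosper-summable.

The ratio is k + 2.
Take A(k)=k + 2, B(k)=1, C(k)=1.
Key eq: (k + 2)·f(k+1) = (1)·f(k) + (1).
From deg A=1, deg B=0, deg C=0: d=-1.
d = -1 < 0 ⇒ no nonzero polynomial f; not summable.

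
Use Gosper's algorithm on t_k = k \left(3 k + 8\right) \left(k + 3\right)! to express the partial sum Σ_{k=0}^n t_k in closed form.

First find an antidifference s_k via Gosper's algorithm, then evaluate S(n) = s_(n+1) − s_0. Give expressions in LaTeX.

Step 1: r(k) = (k + 1)*(k + 4)*(3*k + 11)/(k*(3*k + 8)).
Gosper form: A/B · C(k+1)/C(k) with A=k + 4, B=1, C=k**2 + 8*k/3.
Solve (k + 4)·f(k+1) − (1)·f(k) = k**2 + 8*k/3.
d = 1 from the (1,0,2) case.
Match coefficients ⇒ f(k) = (3*k - 4)/3.
R(k) = B(k−1)·f(k)/C(k) = (3*k - 4)/(k*(3*k + 8)); s_k = R·t_k = (3*k - 4)*factorial(k + 3).
Δs = k*(3*k + 8)*factorial(k + 3), as required.
s_(n+1) = (3*n - 1)*factorial(n + 4) and s_(0) = -24, so S(n) = 3*n*factorial(n + 4) - factorial(n + 4) + 24.

S(n) = 3 n \left(n + 4\right)! - \left(n + 4\right)! + 24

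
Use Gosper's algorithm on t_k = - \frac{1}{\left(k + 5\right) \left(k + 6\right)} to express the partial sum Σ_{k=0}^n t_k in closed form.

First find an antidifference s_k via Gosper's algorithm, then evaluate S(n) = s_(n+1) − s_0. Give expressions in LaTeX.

S(n) = \frac{- n - 1}{5 \left(n + 6\right)}

Step 1: r(k) = (k + 5)/(k + 7).
So A=k + 5 and B=k + 7, with C=1.
f must satisfy (k + 5)·f(k+1) − (k + 6)·f(k) = 1.
From deg A=1, deg B=1, deg C=0: d=1.
Coefficient equations give f(k) = k/5.
So s_k = (B(k−1)f/C)·t_k = (k*(k + 6)/5)·t_k = -k/(5*k + 25).
Verify: -1/(k**2 + 11*k + 30) matches t_k.
Σ_(k=0)^n t_k = s_(n+1) − s_(0) = ((-n - 1)/(5*(n + 6))) − (0), i.e. (-n - 1)/(5*(n + 6)).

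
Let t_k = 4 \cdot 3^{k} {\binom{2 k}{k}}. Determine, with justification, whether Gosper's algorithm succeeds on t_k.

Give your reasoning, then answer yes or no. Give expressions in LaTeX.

No; the degree bound rules out any f.

Step 1: r(k) = 6*(2*k + 1)/(k + 1).
Take A(k)=12*k + 6, B(k)=k + 1, C(k)=1.
f must satisfy (12*k + 6)·f(k+1) − (k)·f(k) = 1.
deg f ≤ -1 (via 1,1,0).
d = -1 < 0 ⇒ no nonzero polynomial f; not summable.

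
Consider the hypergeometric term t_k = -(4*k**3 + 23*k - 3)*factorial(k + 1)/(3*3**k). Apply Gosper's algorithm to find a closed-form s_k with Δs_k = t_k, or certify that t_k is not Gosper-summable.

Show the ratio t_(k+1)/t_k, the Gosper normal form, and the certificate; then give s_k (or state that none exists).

Ratio r(k) = (k + 2)*(23*k + 4*(k + 1)**3 + 20)/(3*(4*k**3 + 23*k - 3)).
Take A(k)=k/3 + 2/3, B(k)=1, C(k)=k**3 + 23*k/4 - 3/4.
Need (k/3 + 2/3)·f(k+1) − (1)·f(k) = k**3 + 23*k/4 - 3/4.
Bound: deg f ≤ 2.
Solving with deg f ≤ 2: f(k) = 3*(4*k**2 - 4*k + 3)/4.
R(k) = B(k−1)·f(k)/C(k) = 3*(4*k**2 - 4*k + 3)/(4*k**3 + 23*k - 3); s_k = R·t_k = -(4*k**2 - 4*k + 3)*factorial(k + 1)/3**k.
Check: Δs_k = -(4*k**3 + 23*k - 3)*factorial(k + 1)/(3*3**k). ✓

s_k = -(4*k**2 - 4*k + 3)*factorial(k + 1)/3**k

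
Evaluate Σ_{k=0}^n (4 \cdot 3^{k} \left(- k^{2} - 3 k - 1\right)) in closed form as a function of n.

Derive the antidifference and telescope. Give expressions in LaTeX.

r(k) = 3*(k**2 + 5*k + 5)/(k**2 + 3*k + 1) after simplifying.
Gosper form: A/B · C(k+1)/C(k) with A=3, B=1, C=k**2 + 3*k + 1.
f must satisfy (3)·f(k+1) − (1)·f(k) = k**2 + 3*k + 1.
Degrees (0,0,2) ⇒ d ≤ 2.
Coefficient equations give f(k) = (2*k**2 - 1)/4.
Then R = B(k−1)f/C = (2*k**2 - 1)/(4*(k**2 + 3*k + 1)), so s_k = R(k)·t_k = 3**k*(1 - 2*k**2).
Check: Δs_k = 4*3**k*(-k**2 - 3*k - 1). ✓
Telescope: S(n) = s_(n+1) − s_(0) = 3**(n + 1)*(-2*n**2 - 4*n - 1) − (1) = -6*3**n*n**2 - 12*3**n*n - 3*3**n - 1.

S(n) = - 6 \cdot 3^{n} n^{2} - 12 \cdot 3^{n} n - 3 \cdot 3^{n} - 1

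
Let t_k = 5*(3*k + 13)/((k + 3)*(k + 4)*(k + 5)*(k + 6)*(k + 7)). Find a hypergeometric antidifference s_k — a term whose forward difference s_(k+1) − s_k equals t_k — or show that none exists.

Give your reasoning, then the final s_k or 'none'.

r(k) = (k + 3)*(3*k + 16)/((k + 8)*(3*k + 13)) after simplifying.
Normal form (A,B,C) = (k + 3, k + 8, k + 13/3).
Need (k + 3)·f(k+1) − (k + 7)·f(k) = k + 13/3.
d = 4 from the (1,1,1) case.
Match coefficients ⇒ f(k) = k*(k + 4)*(k**2 + 14*k + 63)/270.
Certificate R = B(k−1)f/C = k*(k + 4)*(k + 7)*(k**2 + 14*k + 63)/(90*(3*k + 13)) gives s_k = k*(k**2 + 14*k + 63)/(18*(k**3 + 14*k**2 + 63*k + 90)).
Verify: 5*(3*k + 13)/(k**5 + 25*k**4 + 245*k**3 + 1175*k**2 + 2754*k + 2520) matches t_k.

s_k = k*(k**2 + 14*k + 63)/(18*(k**3 + 14*k**2 + 63*k + 90))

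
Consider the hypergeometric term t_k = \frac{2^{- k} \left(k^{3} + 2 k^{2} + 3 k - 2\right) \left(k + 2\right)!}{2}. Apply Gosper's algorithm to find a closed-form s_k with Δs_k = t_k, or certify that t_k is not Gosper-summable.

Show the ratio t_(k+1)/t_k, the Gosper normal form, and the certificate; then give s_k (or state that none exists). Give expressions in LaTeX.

t_(k+1)/t_k = (k**4 + 8*k**3 + 25*k**2 + 34*k + 12)/(2*(k**3 + 2*k**2 + 3*k - 2)).
So A=k/2 + 3/2 and B=1, with C=k**3 + 2*k**2 + 3*k - 2.
Set up (k/2 + 3/2)·f(k+1) − (1)·f(k) − (k**3 + 2*k**2 + 3*k - 2) = 0.
deg f ≤ 2 (via 1,0,3).
Match coefficients ⇒ f(k) = 2*(k - 2)*(k + 1).
R(k) = B(k−1)·f(k)/C(k) = 2*(k - 2)*(k + 1)/(k**3 + 2*k**2 + 3*k - 2); s_k = R·t_k = (k - 2)*(k + 1)*factorial(k + 2)/2**k.
Verify: (k**3 + 2*k**2 + 3*k - 2)*factorial(k + 2)/(2*2**k) matches t_k.

s_k = 2^{- k} \left(k - 2\right) \left(k + 1\right) \left(k + 2\right)!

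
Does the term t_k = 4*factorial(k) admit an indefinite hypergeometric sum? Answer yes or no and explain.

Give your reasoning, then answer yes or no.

No. Not Gosper-summable.

Ratio r(k) = k + 1.
Normal form (A,B,C) = (k + 1, 1, 1).
f must satisfy (k + 1)·f(k+1) − (1)·f(k) = 1.
d = -1 from the (1,0,0) case.
Bound -1 < 0, so the key equation has no polynomial solution.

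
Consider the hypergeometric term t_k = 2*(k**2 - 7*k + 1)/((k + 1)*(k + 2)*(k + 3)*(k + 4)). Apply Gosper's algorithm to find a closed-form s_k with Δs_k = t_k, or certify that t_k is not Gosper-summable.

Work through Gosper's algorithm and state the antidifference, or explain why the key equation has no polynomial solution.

s_k = 2*k*(2 - k)/((k + 1)*(k + 2)*(k + 3))

Ratio r(k) = -(k + 1)*(7*k - (k + 1)**2 + 6)/((k + 5)*(k**2 - 7*k + 1)).
Factor: A=k + 1; B=k + 5; C=k**2 - 7*k + 1.
Solve (k + 1)·f(k+1) − (k + 4)·f(k) = k**2 - 7*k + 1.
deg f ≤ 3 (via 1,1,2).
Match coefficients ⇒ f(k) = -k*(k - 2).
Get s_k = R·t_k = 2*k*(2 - k)/((k + 1)*(k + 2)*(k + 3)) with R(k) = B(k−1)f(k)/C(k) = -k*(k - 2)*(k + 4)/(k**2 - 7*k + 1).
Δs = 2*(k**2 - 7*k + 1)/(k**4 + 10*k**3 + 35*k**2 + 50*k + 24), as required.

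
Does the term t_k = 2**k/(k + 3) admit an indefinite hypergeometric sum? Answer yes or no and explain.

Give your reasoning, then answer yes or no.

No — negative degree bound, so no certificate f.

t_(k+1)/t_k = 2*(k + 3)/(k + 4).
A = 2*k + 6, B = k + 4, C = 1.
Key eq: (2*k + 6)·f(k+1) = (k + 3)·f(k) + (1).
d = -1 from the (1,1,0) case.
Negative degree bound (-1): no f exists, t_k not Gosper-summable.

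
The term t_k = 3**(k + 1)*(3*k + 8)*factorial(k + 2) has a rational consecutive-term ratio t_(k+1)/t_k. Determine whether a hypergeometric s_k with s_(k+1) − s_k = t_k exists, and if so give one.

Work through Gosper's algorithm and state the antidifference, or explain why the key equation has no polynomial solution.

Step 1: r(k) = 3*(k + 3)*(3*k + 11)/(3*k + 8).
Gosper form: A/B · C(k+1)/C(k) with A=3*k + 9, B=1, C=k + 8/3.
Need (3*k + 9)·f(k+1) − (1)·f(k) = k + 8/3.
Degrees (1,0,1) ⇒ d ≤ 0.
Solve for f: f(k) = 1/3 (degree 0 ≤ 0).
Certificate R = B(k−1)f/C = 1/(3*k + 8) gives s_k = 3**(k + 1)*factorial(k + 2).
Check: Δs_k = 3**(k + 1)*(3*k + 8)*factorial(k + 2). ✓

s_k = 3**(k + 1)*factorial(k + 2)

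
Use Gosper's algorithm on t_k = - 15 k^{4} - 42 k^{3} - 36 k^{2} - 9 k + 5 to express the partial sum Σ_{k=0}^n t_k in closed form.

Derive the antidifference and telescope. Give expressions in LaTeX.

Ratio r(k) = (15*k**4 + 102*k**3 + 252*k**2 + 267*k + 97)/(15*k**4 + 42*k**3 + 36*k**2 + 9*k - 5).
So A=1 and B=1, with C=k**4 + 14*k**3/5 + 12*k**2/5 + 3*k/5 - 1/3.
f must satisfy (1)·f(k+1) − (1)·f(k) = k**4 + 14*k**3/5 + 12*k**2/5 + 3*k/5 - 1/3.
d = 5 from the (0,0,4) case.
Match coefficients ⇒ f(k) = k*(3*k**4 + 3*k**3 - 4*k**2 - 3*k - 4)/15.
Get s_k = R·t_k = k*(-3*k**4 - 3*k**3 + 4*k**2 + 3*k + 4) with R(k) = B(k−1)f(k)/C(k) = k*(3*k**4 + 3*k**3 - 4*k**2 - 3*k - 4)/(15*k**4 + 42*k**3 + 36*k**2 + 9*k - 5).
Verify: -15*k**4 - 42*k**3 - 36*k**2 - 9*k + 5 matches t_k.
Evaluate: s_(n+1) = -3*n**5 - 18*n**4 - 38*n**3 - 33*n**2 - 5*n + 5; subtract s_(0) = 0 ⇒ S(n) = -3*n**5 - 18*n**4 - 38*n**3 - 33*n**2 - 5*n + 5.

S(n) = - 3 n^{5} - 18 n^{4} - 38 n^{3} - 33 n^{2} - 5 n + 5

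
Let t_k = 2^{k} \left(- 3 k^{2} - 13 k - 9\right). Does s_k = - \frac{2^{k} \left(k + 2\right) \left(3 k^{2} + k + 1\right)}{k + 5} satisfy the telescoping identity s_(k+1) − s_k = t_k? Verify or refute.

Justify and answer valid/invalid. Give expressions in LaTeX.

Invalid: residual \frac{2^{k} \left(9 k^{3} + 75 k^{2} + 219 k + 132\right)}{k^{2} + 11 k + 30} ≠ 0.

s_(k+1) = -2**(k + 1)*(k + 3)*(k + 3*(k + 1)**2 + 2)/(k + 6)
s_(k+1) − s_k = 2**k*(-3*k**4 - 37*k**3 - 167*k**2 - 270*k - 138)/(k**2 + 11*k + 30)
(s_(k+1) − s_k) − t_k = 2**k*(9*k**3 + 75*k**2 + 219*k + 132)/(k**2 + 11*k + 30)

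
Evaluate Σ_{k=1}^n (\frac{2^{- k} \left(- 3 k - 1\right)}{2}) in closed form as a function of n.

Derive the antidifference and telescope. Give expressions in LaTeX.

S(n) = 2^{- n - 1} \left(- 7 \cdot 2^{n} + 3 n + 7\right)

r(k) = (3*k + 4)/(2*(3*k + 1)) after simplifying.
Gosper form: A/B · C(k+1)/C(k) with A=1/2, B=1, C=k + 1/3.
Key eq: (1/2)·f(k+1) = (1)·f(k) + (k + 1/3).
Bound: deg f ≤ 1.
Coefficient equations give f(k) = -2*(3*k + 4)/3.
Get s_k = R·t_k = (3*k + 4)/2**k with R(k) = B(k−1)f(k)/C(k) = -2*(3*k + 4)/(3*k + 1).
Verify: (-3*k - 1)/(2*2**k) matches t_k.
Evaluate: s_(n+1) = 2**(-n - 1)*(3*n + 7); subtract s_(1) = 7/2 ⇒ S(n) = 2**(-n - 1)*(-7*2**n + 3*n + 7).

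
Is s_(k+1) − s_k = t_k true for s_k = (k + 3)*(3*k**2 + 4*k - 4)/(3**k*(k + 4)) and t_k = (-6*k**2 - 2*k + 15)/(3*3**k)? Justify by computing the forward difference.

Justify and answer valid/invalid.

s_(k+1) = (k + 4)*(4*k + 3*(k + 1)**2)/(3*3**k*(k + 5))
s_(k+1) − s_k = 2*(-3*k**4 - 25*k**3 - 44*k**2 + 50*k + 114)/(3*3**k*(k**2 + 9*k + 20))
(s_(k+1) − s_k) − t_k = (6*k**3 + 35*k**2 + 5*k - 72)/(3*3**k*(k**2 + 9*k + 20))

Invalid: residual (6*k**3 + 35*k**2 + 5*k - 72)/(3*3**k*(k**2 + 9*k + 20)) ≠ 0.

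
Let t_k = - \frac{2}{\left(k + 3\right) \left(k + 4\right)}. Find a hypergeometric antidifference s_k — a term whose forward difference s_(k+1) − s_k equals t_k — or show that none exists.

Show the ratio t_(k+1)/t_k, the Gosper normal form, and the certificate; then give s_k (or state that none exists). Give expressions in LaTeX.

s_k = - \frac{2 k}{3 k + 9}

Compute t_(k+1)/t_k: get (k + 3)/(k + 5).
Factor: A=k + 3; B=k + 5; C=1.
Set up (k + 3)·f(k+1) − (k + 4)·f(k) − (1) = 0.
d = 1 from the (1,1,0) case.
Solving with deg f ≤ 1: f(k) = k/3.
Certificate R = B(k−1)f/C = k*(k + 4)/3 gives s_k = -2*k/(3*k + 9).
Verify: -2/(k**2 + 7*k + 12) matches t_k.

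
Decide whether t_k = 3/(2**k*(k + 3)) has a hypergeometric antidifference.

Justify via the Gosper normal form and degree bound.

r(k) = (k + 3)/(2*(k + 4)) after simplifying.
Take A(k)=k/2 + 3/2, B(k)=k + 4, C(k)=1.
Set up (k/2 + 3/2)·f(k+1) − (k + 3)·f(k) − (1) = 0.
Bound: deg f ≤ -1.
deg f ≤ -1 is impossible — no certificate.

No; the degree bound rules out any f.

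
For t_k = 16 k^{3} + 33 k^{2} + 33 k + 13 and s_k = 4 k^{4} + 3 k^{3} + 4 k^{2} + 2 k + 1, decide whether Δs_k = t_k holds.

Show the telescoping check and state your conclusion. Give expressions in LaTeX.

s_(k+1) = 4*k**4 + 19*k**3 + 37*k**2 + 35*k + 14
s_(k+1) − s_k = 16*k**3 + 33*k**2 + 33*k + 13
(s_(k+1) − s_k) − t_k = 0

Valid: the claim telescopes to t_k.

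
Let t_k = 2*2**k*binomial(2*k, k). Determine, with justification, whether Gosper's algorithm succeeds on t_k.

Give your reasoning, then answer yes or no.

r(k) = 4*(2*k + 1)/(k + 1) after simplifying.
So A=8*k + 4 and B=k + 1, with C=1.
Solve (8*k + 4)·f(k+1) − (k)·f(k) = 1.
d = -1 from the (1,1,0) case.
d = -1 < 0 ⇒ no nonzero polynomial f; not summable.

No; the degree bound rules out any f.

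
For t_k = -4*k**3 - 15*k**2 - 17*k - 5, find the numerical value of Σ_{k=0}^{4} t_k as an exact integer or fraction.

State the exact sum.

t_(k+1)/t_k = (4*k**3 + 27*k**2 + 59*k + 41)/(4*k**3 + 15*k**2 + 17*k + 5).
A = 1, B = 1, C = k**3 + 15*k**2/4 + 17*k/4 + 5/4.
Set up (1)·f(k+1) − (1)·f(k) − (k**3 + 15*k**2/4 + 17*k/4 + 5/4) = 0.
From deg A=0, deg B=0, deg C=3: d=4.
Match coefficients ⇒ f(k) = k*(k**3 + 3*k**2 + 2*k - 1)/4.
R(k) = B(k−1)·f(k)/C(k) = k*(k**3 + 3*k**2 + 2*k - 1)/(4*k**3 + 15*k**2 + 17*k + 5); s_k = R·t_k = k*(-k**3 - 3*k**2 - 2*k + 1).
Δs = -4*k**3 - 15*k**2 - 17*k - 5, as required.
Evaluate s at k=5 and k=0: -1045 and 0; difference -1045.

Σ = -1045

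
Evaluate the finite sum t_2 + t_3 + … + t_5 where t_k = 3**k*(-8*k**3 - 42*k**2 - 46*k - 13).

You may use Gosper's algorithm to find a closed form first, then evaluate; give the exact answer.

t_(k+1)/t_k = 3*(8*k**3 + 66*k**2 + 154*k + 109)/(8*k**3 + 42*k**2 + 46*k + 13).
Normal form (A,B,C) = (3, 1, k**3 + 21*k**2/4 + 23*k/4 + 13/8).
Set up (3)·f(k+1) − (1)·f(k) − (k**3 + 21*k**2/4 + 23*k/4 + 13/8) = 0.
deg f ≤ 3 (via 0,0,3).
Solve for f: f(k) = (4*k**3 + 3*k**2 - 4*k + 2)/8 (degree 3 ≤ 3).
Get s_k = R·t_k = 3**k*(-4*k**3 - 3*k**2 + 4*k - 2) with R(k) = B(k−1)f(k)/C(k) = (4*k**3 + 3*k**2 - 4*k + 2)/(8*k**3 + 42*k**2 + 46*k + 13).
Δs = 3**k*(-8*k**3 - 42*k**2 - 46*k - 13), as required.
Sum = s_(6) − s_(2); s_(6) = -692550, s_(2) = -342 ⇒ -692208.

Σ = -692208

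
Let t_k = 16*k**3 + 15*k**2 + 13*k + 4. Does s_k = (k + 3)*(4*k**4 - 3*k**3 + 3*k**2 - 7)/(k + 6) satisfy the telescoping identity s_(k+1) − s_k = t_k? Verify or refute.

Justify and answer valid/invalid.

Invalid: residual 3*(-12*k**4 - 114*k**3 - 100*k**2 - 82*k - 31)/(k**2 + 13*k + 42) ≠ 0.

s_(k+1) = (k + 4)*(4*(k + 1)**4 - 3*(k + 1)**3 + 3*(k + 1)**2 - 7)/(k + 7)
s_(k+1) − s_k = (16*k**5 + 187*k**4 + 538*k**3 + 503*k**2 + 352*k + 75)/(k**2 + 13*k + 42)
(s_(k+1) − s_k) − t_k = 3*(-12*k**4 - 114*k**3 - 100*k**2 - 82*k - 31)/(k**2 + 13*k + 42)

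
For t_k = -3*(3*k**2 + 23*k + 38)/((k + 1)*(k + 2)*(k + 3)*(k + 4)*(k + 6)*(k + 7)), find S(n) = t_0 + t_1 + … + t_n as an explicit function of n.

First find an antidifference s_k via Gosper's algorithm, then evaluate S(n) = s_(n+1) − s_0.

S(n) = (-n**3 - 13*n**2 - 50*n - 38)/(6*(n**3 + 13*n**2 + 50*n + 56))

The ratio is (k + 1)*(k + 6)*(23*k + 3*(k + 1)**2 + 61)/((k + 5)*(k + 8)*(3*k**2 + 23*k + 38)).
Factor: A=k + 1; B=k + 8; C=k**3 + 38*k**2/3 + 51*k + 190/3.
Key eq: (k + 1)·f(k+1) = (k + 7)·f(k) + (k**3 + 38*k**2/3 + 51*k + 190/3).
deg f ≤ 6 (via 1,1,3).
Solving with deg f ≤ 6: f(k) = k*(k + 2)*(k + 4)*(k + 5)*(k**2 + 10*k + 27)/54.
Then R = B(k−1)f/C = k*(k + 2)*(k + 4)*(k + 7)*(k**2 + 10*k + 27)/(18*(3*k**2 + 23*k + 38)), so s_k = R(k)·t_k = k*(-k**2 - 10*k - 27)/(6*(k**3 + 10*k**2 + 27*k + 18)).
Verify: 3*(-3*k**2 - 23*k - 38)/(k**6 + 23*k**5 + 207*k**4 + 925*k**3 + 2144*k**2 + 2412*k + 1008) matches t_k.
Evaluate: s_(n+1) = (-n**3 - 13*n**2 - 50*n - 38)/(6*(n**3 + 13*n**2 + 50*n + 56)); subtract s_(0) = 0 ⇒ S(n) = (-n**3 - 13*n**2 - 50*n - 38)/(6*(n**3 + 13*n**2 + 50*n + 56)).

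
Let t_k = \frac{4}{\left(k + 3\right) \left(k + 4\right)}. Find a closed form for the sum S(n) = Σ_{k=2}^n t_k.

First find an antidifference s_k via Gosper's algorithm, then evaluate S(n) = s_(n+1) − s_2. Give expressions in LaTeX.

S(n) = \frac{4 \left(n - 1\right)}{5 \left(n + 4\right)}

t_(k+1)/t_k = (k + 3)/(k + 5).
A = k + 3, B = k + 5, C = 1.
Key eq: (k + 3)·f(k+1) = (k + 4)·f(k) + (1).
d = 1 from the (1,1,0) case.
Coefficient equations give f(k) = k/3.
Then R = B(k−1)f/C = k*(k + 4)/3, so s_k = R(k)·t_k = 4*k/(3*(k + 3)).
Δs = 4/(k**2 + 7*k + 12), as required.
Telescope: S(n) = s_(n+1) − s_(2) = 4*(n + 1)/(3*(n + 4)) − (8/15) = 4*(n - 1)/(5*(n + 4)).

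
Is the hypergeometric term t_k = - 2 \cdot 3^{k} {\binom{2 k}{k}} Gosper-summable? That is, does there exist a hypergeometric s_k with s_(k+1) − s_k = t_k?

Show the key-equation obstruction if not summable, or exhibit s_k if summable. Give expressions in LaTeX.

t_(k+1)/t_k = 6*(2*k + 1)/(k + 1).
So A=12*k + 6 and B=k + 1, with C=1.
Need (12*k + 6)·f(k+1) − (k)·f(k) = 1.
From deg A=1, deg B=1, deg C=0: d=-1.
d = -1 < 0 ⇒ no nonzero polynomial f; not summable.

No; the degree bound rules out any f.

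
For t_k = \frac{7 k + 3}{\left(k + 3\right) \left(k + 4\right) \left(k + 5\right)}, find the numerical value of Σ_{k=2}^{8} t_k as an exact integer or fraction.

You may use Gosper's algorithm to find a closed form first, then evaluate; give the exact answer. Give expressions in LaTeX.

Σ = 301/780

Step 1: r(k) = (k + 3)*(7*k + 10)/((k + 6)*(7*k + 3)).
Take A(k)=k + 3, B(k)=k + 6, C(k)=k + 3/7.
Need (k + 3)·f(k+1) − (k + 5)·f(k) = k + 3/7.
Degrees (1,1,1) ⇒ d ≤ 2.
Solve for f: f(k) = k**2/7 (degree 2 ≤ 2).
Then R = B(k−1)f/C = k**2*(k + 5)/(7*k + 3), so s_k = R(k)·t_k = k**2/((k + 3)*(k + 4)).
Check: Δs_k = (7*k + 3)/(k**3 + 12*k**2 + 47*k + 60). ✓
Telescoping: Σ = s_(9) − s_(2) = 27/52 − (2/15) = 301/780.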